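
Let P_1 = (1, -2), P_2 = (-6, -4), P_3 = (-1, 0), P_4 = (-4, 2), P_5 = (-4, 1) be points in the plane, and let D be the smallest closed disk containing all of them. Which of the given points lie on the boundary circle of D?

P_1, P_2, P_4

By Welzl's lemma the MEC is supported by two points (diametrically opposite) or three points (on a circumcircle).
The minimum enclosing circle is determined by three boundary points: P_1, P_2, P_4.
Their circumcentre is (-109/38, -65/38) with r² = 10865/722.
The farthest remaining point P_5 is at distance² 6229/722 ≤ 10865/722.
The points at distance exactly r from the centre are P_1, P_2, P_4 — 3 points.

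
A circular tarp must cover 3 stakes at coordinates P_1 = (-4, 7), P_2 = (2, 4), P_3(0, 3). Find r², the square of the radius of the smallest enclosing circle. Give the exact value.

11.25

Side lengths²: P_1P_2² = 45, P_1P_3² = 32, P_2P_3² = 5.
Since P_1P_2² = 45 ≥ 32 + 5 = 37, the angle opposite P_1P_2 is not acute, so the smallest enclosing circle has P_1P_2 as diameter.
Centre = midpoint of P_1P_2 = (-1, 5.5), r² = 45/4 = 11.25.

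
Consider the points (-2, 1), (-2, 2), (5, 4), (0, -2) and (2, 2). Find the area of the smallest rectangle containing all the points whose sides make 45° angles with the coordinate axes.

33

In coordinates u = x + y, v = x − y the rectangle is axis-aligned; the map (x,y)→(u,v) scales areas by 2.
u-values: -1, 0, 9, -2, 4; range = 9 − (-2) = 11.
v-values: -3, -4, 1, 2, 0; range = 2 − (-4) = 6.
Area = (11 × 6) / 2 = 33.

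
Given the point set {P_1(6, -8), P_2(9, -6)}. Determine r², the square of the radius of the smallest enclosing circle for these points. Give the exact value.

3.25

The smallest circle enclosing two points has them as diameter endpoints.
Centre = midpoint = (7.5, -7); r² = |P_1P_2|²/4 = 13/4 = 3.25.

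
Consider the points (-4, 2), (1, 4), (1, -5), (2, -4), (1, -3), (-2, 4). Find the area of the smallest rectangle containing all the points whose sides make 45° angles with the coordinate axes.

54

In coordinates u = x + y, v = x − y the rectangle is axis-aligned; the map (x,y)→(u,v) scales areas by 2.
u-values: -2, 5, -4, -2, -2, 2; range = 5 − (-4) = 9.
v-values: -6, -3, 6, 6, 4, -6; range = 6 − (-6) = 12.
Area = (9 × 12) / 2 = 54.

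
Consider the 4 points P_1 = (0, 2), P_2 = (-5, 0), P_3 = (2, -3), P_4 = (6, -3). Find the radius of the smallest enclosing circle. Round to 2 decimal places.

5.70

A smallest enclosing disk is always determined by at most three of the input points on its boundary.
The farthest pair is P_2–P_4 with squared distance 130. The circle on this segment as diameter has centre (0.5, -1.5) and r² = 130/4 = 32.5.
Check P_1: distance² to centre = 12.5 ≤ 32.5, so it lies inside.
All remaining points lie in this disk, and no smaller disk contains both endpoints, so this is the minimum enclosing circle.
r = √(32.5) ≈ 5.70.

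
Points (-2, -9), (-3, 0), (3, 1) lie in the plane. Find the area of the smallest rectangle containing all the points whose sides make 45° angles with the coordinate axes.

In coordinates u = x + y, v = x − y the rectangle is axis-aligned; the map (x,y)→(u,v) scales areas by 2.
u-values: -11, -3, 4; range = 4 − (-11) = 15.
v-values: 7, -3, 2; range = 7 − (-3) = 10.
Area = (15 × 10) / 2 = 75.

75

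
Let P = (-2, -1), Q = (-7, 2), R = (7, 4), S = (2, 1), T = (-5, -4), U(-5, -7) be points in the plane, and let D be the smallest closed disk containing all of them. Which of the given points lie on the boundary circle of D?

Q, R, U

The minimum enclosing circle is determined by three boundary points: Q, R, U.
Their circumcentre is (15/26, -27/26) with r² = 22525/338.
The farthest remaining point T is at distance² 13477/338 ≤ 22525/338.
The points at distance exactly r from the centre are Q, R, U — 3 points.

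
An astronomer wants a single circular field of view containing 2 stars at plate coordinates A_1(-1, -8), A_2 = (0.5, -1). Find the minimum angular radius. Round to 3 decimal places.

3.579

The smallest circle enclosing two points has them as diameter endpoints.
Centre = midpoint = (-0.25, -4.5); r² = |A_1A_2|²/4 = 51.25/4 = 12.8125.
r = √(12.8125) ≈ 3.579.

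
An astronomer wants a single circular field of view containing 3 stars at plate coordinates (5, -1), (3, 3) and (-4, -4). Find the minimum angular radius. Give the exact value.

Call the three points A, B, C in the order given.
Side lengths²: AB² = 20, AC² = 90, BC² = 98.
Since BC² = 98 < 90 + 20 = 110, the triangle is acute, so the smallest enclosing circle is the circumcircle.
Circumcentre = (0, -1), r² = 25.
r = √25 = 5.

5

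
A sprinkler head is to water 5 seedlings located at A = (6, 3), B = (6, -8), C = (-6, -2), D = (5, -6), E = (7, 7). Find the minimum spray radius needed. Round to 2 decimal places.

The minimum enclosing circle is determined by three boundary points: B, C, E.
Their circumcentre is (74/31, -7/31) with r² = 70625/961.
The farthest remaining point D is at distance² 38602/961 ≤ 70625/961.
r = √(70625/961) ≈ 8.57.

8.57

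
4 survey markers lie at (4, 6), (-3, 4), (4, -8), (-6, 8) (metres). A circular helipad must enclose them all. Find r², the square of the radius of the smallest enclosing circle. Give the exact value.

89

The minimum enclosing circle of a finite set is fixed by two of the points (as a diameter) or three (as a circumcircle).
The farthest pair is (4, -8)–(-6, 8) with squared distance 356. The circle on this segment as diameter has centre (-1, 0) and r² = 356/4 = 89.
Check (4, 6): distance² to centre = 61 ≤ 89, so it lies inside.
All remaining points lie in this disk, and no smaller disk contains both endpoints, so this is the minimum enclosing circle.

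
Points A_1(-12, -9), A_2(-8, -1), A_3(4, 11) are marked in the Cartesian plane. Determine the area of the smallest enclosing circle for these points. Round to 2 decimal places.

Side lengths²: A_1A_2² = 80, A_1A_3² = 656, A_2A_3² = 288.
Since A_1A_3² = 656 ≥ 288 + 80 = 368, the angle opposite A_1A_3 is not acute, so the smallest enclosing circle has A_1A_3 as diameter.
Centre = midpoint of A_1A_3 = (-4, 1), r² = 656/4 = 164.
Area = π·r² = π·164 ≈ 515.22.

515.22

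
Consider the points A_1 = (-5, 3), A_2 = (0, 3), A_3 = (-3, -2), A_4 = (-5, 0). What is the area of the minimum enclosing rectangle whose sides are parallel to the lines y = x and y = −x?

In coordinates u = x + y, v = x − y the rectangle is axis-aligned; the map (x,y)→(u,v) scales areas by 2.
u-values: -2, 3, -5, -5; range = 3 − (-5) = 8.
v-values: -8, -3, -1, -5; range = -1 − (-8) = 7.
Area = (8 × 7) / 2 = 28.

28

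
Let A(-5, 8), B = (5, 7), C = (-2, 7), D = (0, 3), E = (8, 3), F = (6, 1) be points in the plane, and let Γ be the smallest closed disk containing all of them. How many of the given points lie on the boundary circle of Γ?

The minimum enclosing circle of a finite set is fixed by two of the points (as a diameter) or three (as a circumcircle).
The farthest pair is A–E with squared distance 194. The circle on this segment as diameter has centre (1.5, 5.5) and r² = 194/4 = 48.5.
Check B: distance² to centre = 14.5 ≤ 48.5, so it lies inside.
All remaining points lie in this disk, and no smaller disk contains both endpoints, so this is the minimum enclosing circle.
The points at distance exactly r from the centre are A, E — 2 points.

2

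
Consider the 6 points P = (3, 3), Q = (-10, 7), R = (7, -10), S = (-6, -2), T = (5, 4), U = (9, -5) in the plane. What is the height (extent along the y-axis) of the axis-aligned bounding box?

max y = 7, min y = -10, so height = 17.

17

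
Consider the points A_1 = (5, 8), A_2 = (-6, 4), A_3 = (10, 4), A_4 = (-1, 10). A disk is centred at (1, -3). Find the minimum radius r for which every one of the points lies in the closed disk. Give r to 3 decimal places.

13.153

The required radius is the distance from (1, -3) to the farthest point.
Squared distances: 137, 98, 130, 173.
Maximum is 173, attained at A_4.
r = √173 ≈ 13.153.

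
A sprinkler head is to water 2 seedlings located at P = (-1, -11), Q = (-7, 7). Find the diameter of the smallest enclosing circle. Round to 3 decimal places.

18.974

The smallest circle enclosing two points has them as diameter endpoints.
Centre = midpoint = (-4, -2); r² = |PQ|²/4 = 360/4 = 90.
Diameter = 2r = 2√90 ≈ 18.974.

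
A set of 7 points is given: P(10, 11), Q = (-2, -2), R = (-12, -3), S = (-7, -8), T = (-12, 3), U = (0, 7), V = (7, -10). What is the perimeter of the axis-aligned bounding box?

86

Width = max x − min x = 10 − (-12) = 22.
Height = max y − min y = 11 − (-10) = 21.
Perimeter = 2(22 + 21) = 86.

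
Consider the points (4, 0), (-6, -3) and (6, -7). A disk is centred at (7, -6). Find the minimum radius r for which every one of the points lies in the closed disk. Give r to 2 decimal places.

13.34

The required radius is the distance from (7, -6) to the farthest point.
Squared distances: 45, 178, 2.
Maximum is 178, attained at (-6, -3).
r = √178 ≈ 13.34.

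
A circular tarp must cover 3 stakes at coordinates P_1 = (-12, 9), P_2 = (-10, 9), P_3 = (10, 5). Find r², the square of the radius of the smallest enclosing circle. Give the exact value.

125

Side lengths²: P_1P_2² = 4, P_1P_3² = 500, P_2P_3² = 416.
Since P_1P_3² = 500 ≥ 416 + 4 = 420, the angle opposite P_1P_3 is not acute, so the smallest enclosing circle has P_1P_3 as diameter.
Centre = midpoint of P_1P_3 = (-1, 7), r² = 500/4 = 125.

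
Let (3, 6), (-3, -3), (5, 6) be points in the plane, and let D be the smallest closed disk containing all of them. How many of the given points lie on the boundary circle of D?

2

Call the three points A, B, C in the order given.
Side lengths²: AB² = 117, AC² = 4, BC² = 145.
Since BC² = 145 ≥ 117 + 4 = 121, the angle opposite BC is not acute, so the smallest enclosing circle has BC as diameter.
Centre = midpoint of BC = (1, 1.5), r² = 145/4 = 36.25.
The points at distance exactly r from the centre are (-3, -3), (5, 6) — 2 points.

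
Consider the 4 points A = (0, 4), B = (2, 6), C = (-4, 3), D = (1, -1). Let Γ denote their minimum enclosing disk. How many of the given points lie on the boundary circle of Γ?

The minimum enclosing circle of a finite set is fixed by two of the points (as a diameter) or three (as a circumcircle).
The minimum enclosing circle is determined by three boundary points: B, C, D.
Their circumcentre is (-3/26, 71/26) with r² = 5125/338.
The farthest remaining point A is at distance² 549/338 ≤ 5125/338.
The points at distance exactly r from the centre are B, C, D — 3 points.

3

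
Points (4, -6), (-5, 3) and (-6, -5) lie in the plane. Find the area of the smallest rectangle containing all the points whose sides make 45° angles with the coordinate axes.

In coordinates u = x + y, v = x − y the rectangle is axis-aligned; the map (x,y)→(u,v) scales areas by 2.
u-values: -2, -2, -11; range = -2 − (-11) = 9.
v-values: 10, -8, -1; range = 10 − (-8) = 18.
Area = (9 × 18) / 2 = 81.

81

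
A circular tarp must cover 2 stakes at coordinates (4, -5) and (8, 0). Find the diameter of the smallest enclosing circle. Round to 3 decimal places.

6.403

The smallest circle enclosing two points has them as diameter endpoints.
Centre = midpoint = (6, -2.5); r² = |(4, -5)−(8, 0)|²/4 = 41/4 = 10.25.
Diameter = 2r = 2√(10.25) ≈ 6.403.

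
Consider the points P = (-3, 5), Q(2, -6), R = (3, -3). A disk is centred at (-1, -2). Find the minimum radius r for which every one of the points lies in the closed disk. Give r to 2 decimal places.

7.28

The required radius is the distance from (-1, -2) to the farthest point.
Squared distances: 53, 25, 17.
Maximum is 53, attained at P.
r = √53 ≈ 7.28.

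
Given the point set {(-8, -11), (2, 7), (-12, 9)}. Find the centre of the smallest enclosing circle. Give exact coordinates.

Call the three points A, B, C in the order given.
Side lengths²: AB² = 424, AC² = 416, BC² = 200.
Since AB² = 424 < 416 + 200 = 616, the triangle is acute, so the smallest enclosing circle is the circumcircle.
Circumcentre = (-105/17, -4/17), r² = 34450/289.
Centre = (-105/17, -4/17).

(-105/17, -4/17)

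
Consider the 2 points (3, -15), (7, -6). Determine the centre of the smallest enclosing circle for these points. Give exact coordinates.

The smallest circle enclosing two points has them as diameter endpoints.
Centre = midpoint = (5, -10.5); r² = |(3, -15)−(7, -6)|²/4 = 97/4 = 24.25.
Centre = (5, -10.5).

(5, -10.5)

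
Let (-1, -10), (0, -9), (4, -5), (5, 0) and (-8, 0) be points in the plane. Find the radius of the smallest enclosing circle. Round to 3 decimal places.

7.118

By Welzl's lemma the MEC is supported by two points (diametrically opposite) or three points (on a circumcircle).
The minimum enclosing circle is determined by three boundary points: (-1, -10), (5, 0), (-8, 0).
Their circumcentre is (-1.5, -2.9) with r² = 50.66.
The farthest remaining point (0, -9) is at distance² 39.46 ≤ 50.66.
r = √(50.66) ≈ 7.118.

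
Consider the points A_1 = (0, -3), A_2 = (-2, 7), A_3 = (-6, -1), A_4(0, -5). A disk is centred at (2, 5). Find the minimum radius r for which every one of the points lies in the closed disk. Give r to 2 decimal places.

10.20

The required radius is the distance from (2, 5) to the farthest point.
Squared distances: 68, 20, 100, 104.
Maximum is 104, attained at A_4.
r = √104 ≈ 10.20.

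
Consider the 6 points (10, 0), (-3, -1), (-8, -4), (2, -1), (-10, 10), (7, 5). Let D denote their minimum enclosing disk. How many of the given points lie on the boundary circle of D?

3

By Welzl's lemma the MEC is supported by two points (diametrically opposite) or three points (on a circumcircle).
The minimum enclosing circle is determined by three boundary points: (10, 0), (-8, -4), (-10, 10).
Their circumcentre is (-5/13, 55/13) with r² = 21250/169.
The farthest remaining point (7, 5) is at distance² 9316/169 ≤ 21250/169.
The points at distance exactly r from the centre are (10, 0), (-8, -4), (-10, 10) — 3 points.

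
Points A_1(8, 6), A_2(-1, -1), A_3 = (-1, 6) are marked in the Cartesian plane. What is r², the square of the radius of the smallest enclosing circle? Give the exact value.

32.5

Side lengths²: A_1A_2² = 130, A_1A_3² = 81, A_2A_3² = 49.
Since A_1A_2² = 130 ≥ 81 + 49 = 130, the angle opposite A_1A_2 is not acute, so the smallest enclosing circle has A_1A_2 as diameter.
Centre = midpoint of A_1A_2 = (3.5, 2.5), r² = 130/4 = 32.5.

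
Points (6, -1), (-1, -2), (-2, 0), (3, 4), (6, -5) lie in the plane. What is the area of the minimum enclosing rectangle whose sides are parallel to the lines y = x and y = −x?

In coordinates u = x + y, v = x − y the rectangle is axis-aligned; the map (x,y)→(u,v) scales areas by 2.
u-values: 5, -3, -2, 7, 1; range = 7 − (-3) = 10.
v-values: 7, 1, -2, -1, 11; range = 11 − (-2) = 13.
Area = (10 × 13) / 2 = 65.

65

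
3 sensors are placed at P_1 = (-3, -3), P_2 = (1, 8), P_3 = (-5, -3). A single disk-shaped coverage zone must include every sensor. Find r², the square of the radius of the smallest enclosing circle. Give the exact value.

39.25

Side lengths²: P_1P_2² = 137, P_1P_3² = 4, P_2P_3² = 157.
Since P_2P_3² = 157 ≥ 137 + 4 = 141, the angle opposite P_2P_3 is not acute, so the smallest enclosing circle has P_2P_3 as diameter.
Centre = midpoint of P_2P_3 = (-2, 2.5), r² = 157/4 = 39.25.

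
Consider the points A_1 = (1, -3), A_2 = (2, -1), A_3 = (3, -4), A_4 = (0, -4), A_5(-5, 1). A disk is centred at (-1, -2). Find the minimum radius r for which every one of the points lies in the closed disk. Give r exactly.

The required radius is the distance from (-1, -2) to the farthest point.
Squared distances: 5, 10, 20, 5, 25.
Maximum is 25, attained at A_5.
r = √25 = 5.

5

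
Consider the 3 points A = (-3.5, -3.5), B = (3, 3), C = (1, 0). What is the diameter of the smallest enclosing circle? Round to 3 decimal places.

Side lengths²: AB² = 84.5, AC² = 32.5, BC² = 13.
Since AB² = 84.5 ≥ 32.5 + 13 = 45.5, the angle opposite AB is not acute, so the smallest enclosing circle has AB as diameter.
Centre = midpoint of AB = (-0.25, -0.25), r² = 84.5/4 = 21.125.
Diameter = 2r = 2√(21.125) ≈ 9.192.

9.192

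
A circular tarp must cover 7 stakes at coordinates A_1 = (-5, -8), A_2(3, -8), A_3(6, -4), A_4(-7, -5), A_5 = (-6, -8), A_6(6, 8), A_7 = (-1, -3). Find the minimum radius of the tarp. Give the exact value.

10

The farthest pair is A_5–A_6 with squared distance 400. The circle on this segment as diameter has centre (0, 0) and r² = 400/4 = 100.
Check A_1: distance² to centre = 89 ≤ 100, so it lies inside.
All remaining points lie in this disk, and no smaller disk contains both endpoints, so this is the minimum enclosing circle.
r = √100 = 10.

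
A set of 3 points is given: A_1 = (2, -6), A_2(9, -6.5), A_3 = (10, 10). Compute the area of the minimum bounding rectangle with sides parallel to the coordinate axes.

x ranges over [2, 10], width 8.
y ranges over [-6.5, 10], height 16.5.
Area = 8 × 16.5 = 132.

132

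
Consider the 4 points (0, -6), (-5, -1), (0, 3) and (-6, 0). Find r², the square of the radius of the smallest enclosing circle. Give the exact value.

The minimum enclosing circle is determined by three boundary points: (0, -6), (0, 3), (-6, 0).
Their circumcentre is (-1.5, -1.5) with r² = 22.5.
The farthest remaining point (-5, -1) is at distance² 12.5 ≤ 22.5.

22.5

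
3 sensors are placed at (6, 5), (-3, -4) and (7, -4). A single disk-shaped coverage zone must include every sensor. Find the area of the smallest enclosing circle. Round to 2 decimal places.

128.81

Call the three points A, B, C in the order given.
Side lengths²: AB² = 162, AC² = 82, BC² = 100.
Since AB² = 162 < 100 + 82 = 182, the triangle is acute, so the smallest enclosing circle is the circumcircle.
Circumcentre = (2, 0), r² = 41.
Area = π·r² = π·41 ≈ 128.81.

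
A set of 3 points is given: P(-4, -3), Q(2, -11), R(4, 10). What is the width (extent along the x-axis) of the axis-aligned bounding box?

8

max x = 4, min x = -4, so width = 8.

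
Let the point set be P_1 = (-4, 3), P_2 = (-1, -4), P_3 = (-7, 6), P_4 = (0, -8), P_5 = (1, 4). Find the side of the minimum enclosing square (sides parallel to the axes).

The bounding box has width 8 and height 14.
An axis-aligned square enclosing the set must have side ≥ max(width, height).
So the minimum side is max(8, 14) = 14.

14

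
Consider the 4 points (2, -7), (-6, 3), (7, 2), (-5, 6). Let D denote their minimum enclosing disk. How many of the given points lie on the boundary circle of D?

3

By Welzl's lemma the MEC is supported by two points (diametrically opposite) or three points (on a circumcircle).
The minimum enclosing circle is determined by three boundary points: (2, -7), (7, 2), (-5, 6).
Their circumcentre is (-0.28125, 0.15625) with r² = 56.416015625.
The farthest remaining point (-6, 3) is at distance² 40.791015625 ≤ 56.416015625.
The points at distance exactly r from the centre are (2, -7), (7, 2), (-5, 6) — 3 points.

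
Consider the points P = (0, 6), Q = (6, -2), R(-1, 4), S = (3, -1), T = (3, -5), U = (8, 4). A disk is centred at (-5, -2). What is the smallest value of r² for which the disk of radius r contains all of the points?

The required radius is the distance from (-5, -2) to the farthest point.
Squared distances: 89, 121, 52, 65, 73, 205.
Maximum is 205, attained at U.

205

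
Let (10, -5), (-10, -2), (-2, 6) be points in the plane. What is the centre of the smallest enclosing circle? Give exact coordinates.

Call the three points A, B, C in the order given.
Side lengths²: AB² = 409, AC² = 265, BC² = 128.
Since AB² = 409 ≥ 265 + 128 = 393, the angle opposite AB is not acute, so the smallest enclosing circle has AB as diameter.
Centre = midpoint of AB = (0, -3.5), r² = 409/4 = 102.25.
Centre = (0, -3.5).

(0, -3.5)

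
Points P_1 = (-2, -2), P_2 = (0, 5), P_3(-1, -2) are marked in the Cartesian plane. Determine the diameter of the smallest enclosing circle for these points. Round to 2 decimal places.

Side lengths²: P_1P_2² = 53, P_1P_3² = 1, P_2P_3² = 50.
Since P_1P_2² = 53 ≥ 50 + 1 = 51, the angle opposite P_1P_2 is not acute, so the smallest enclosing circle has P_1P_2 as diameter.
Centre = midpoint of P_1P_2 = (-1, 1.5), r² = 53/4 = 13.25.
Diameter = 2r = 2√(13.25) ≈ 7.28.

7.28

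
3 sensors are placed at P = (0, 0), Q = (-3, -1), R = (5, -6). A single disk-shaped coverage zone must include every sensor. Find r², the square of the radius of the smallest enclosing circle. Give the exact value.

Side lengths²: PQ² = 10, PR² = 61, QR² = 89.
Since QR² = 89 ≥ 61 + 10 = 71, the angle opposite QR is not acute, so the smallest enclosing circle has QR as diameter.
Centre = midpoint of QR = (1, -3.5), r² = 89/4 = 22.25.

22.25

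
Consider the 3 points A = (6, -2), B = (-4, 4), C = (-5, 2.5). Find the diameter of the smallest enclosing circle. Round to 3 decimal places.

11.885

Side lengths²: AB² = 136, AC² = 141.25, BC² = 3.25.
Since AC² = 141.25 ≥ 136 + 3.25 = 139.25, the angle opposite AC is not acute, so the smallest enclosing circle has AC as diameter.
Centre = midpoint of AC = (0.5, 0.25), r² = 141.25/4 = 35.3125.
Diameter = 2r = 2√(35.3125) ≈ 11.885.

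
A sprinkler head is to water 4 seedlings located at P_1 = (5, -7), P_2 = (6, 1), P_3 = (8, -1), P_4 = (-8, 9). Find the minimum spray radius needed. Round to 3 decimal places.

A smallest enclosing disk is always determined by at most three of the input points on its boundary.
The farthest pair is P_1–P_4 with squared distance 425. The circle on this segment as diameter has centre (-1.5, 1) and r² = 425/4 = 106.25.
Check P_2: distance² to centre = 56.25 ≤ 106.25, so it lies inside.
All remaining points lie in this disk, and no smaller disk contains both endpoints, so this is the minimum enclosing circle.
r = √(106.25) ≈ 10.308.

10.308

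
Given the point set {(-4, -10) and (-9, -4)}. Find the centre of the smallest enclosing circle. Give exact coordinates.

(-6.5, -7)

The smallest circle enclosing two points has them as diameter endpoints.
Centre = midpoint = (-6.5, -7); r² = |(-4, -10)−(-9, -4)|²/4 = 61/4 = 15.25.
Centre = (-6.5, -7).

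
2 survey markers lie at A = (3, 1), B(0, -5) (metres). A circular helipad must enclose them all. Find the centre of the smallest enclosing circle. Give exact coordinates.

The smallest circle enclosing two points has them as diameter endpoints.
Centre = midpoint = (1.5, -2); r² = |AB|²/4 = 45/4 = 11.25.
Centre = (1.5, -2).

(1.5, -2)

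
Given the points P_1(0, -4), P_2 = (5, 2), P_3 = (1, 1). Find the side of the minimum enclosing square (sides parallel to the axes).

The bounding box has width 5 and height 6.
An axis-aligned square enclosing the set must have side ≥ max(width, height).
So the minimum side is max(5, 6) = 6.

6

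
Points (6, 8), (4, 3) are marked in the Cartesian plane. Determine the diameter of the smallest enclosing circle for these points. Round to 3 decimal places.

The smallest circle enclosing two points has them as diameter endpoints.
Centre = midpoint = (5, 5.5); r² = |(6, 8)−(4, 3)|²/4 = 29/4 = 7.25.
Diameter = 2r = 2√(7.25) ≈ 5.385.

5.385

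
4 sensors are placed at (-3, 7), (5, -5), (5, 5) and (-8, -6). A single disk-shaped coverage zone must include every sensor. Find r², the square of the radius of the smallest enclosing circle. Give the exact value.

72.5

A smallest enclosing disk is always determined by at most three of the input points on its boundary.
The farthest pair is (5, 5)–(-8, -6) with squared distance 290. The circle on this segment as diameter has centre (-1.5, -0.5) and r² = 290/4 = 72.5.
Check (-3, 7): distance² to centre = 58.5 ≤ 72.5, so it lies inside.
All remaining points lie in this disk, and no smaller disk contains both endpoints, so this is the minimum enclosing circle.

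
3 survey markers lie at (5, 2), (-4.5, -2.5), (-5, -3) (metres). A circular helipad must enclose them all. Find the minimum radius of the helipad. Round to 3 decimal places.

5.590

Call the three points A, B, C in the order given.
Side lengths²: AB² = 110.5, AC² = 125, BC² = 0.5.
Since AC² = 125 ≥ 110.5 + 0.5 = 111, the angle opposite AC is not acute, so the smallest enclosing circle has AC as diameter.
Centre = midpoint of AC = (0, -0.5), r² = 125/4 = 31.25.
r = √(31.25) ≈ 5.590.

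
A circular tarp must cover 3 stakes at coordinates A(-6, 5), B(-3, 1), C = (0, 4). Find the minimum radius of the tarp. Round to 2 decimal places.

Side lengths²: AB² = 25, AC² = 37, BC² = 18.
Since AC² = 37 < 25 + 18 = 43, the triangle is acute, so the smallest enclosing circle is the circumcircle.
Circumcentre = (-43/14, 57/14), r² = 925/98.
r = √(925/98) ≈ 3.07.

3.07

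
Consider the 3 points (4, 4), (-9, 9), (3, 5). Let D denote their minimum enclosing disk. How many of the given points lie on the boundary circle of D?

2

Call the three points A, B, C in the order given.
Side lengths²: AB² = 194, AC² = 2, BC² = 160.
Since AB² = 194 ≥ 160 + 2 = 162, the angle opposite AB is not acute, so the smallest enclosing circle has AB as diameter.
Centre = midpoint of AB = (-2.5, 6.5), r² = 194/4 = 48.5.
The points at distance exactly r from the centre are (4, 4), (-9, 9) — 2 points.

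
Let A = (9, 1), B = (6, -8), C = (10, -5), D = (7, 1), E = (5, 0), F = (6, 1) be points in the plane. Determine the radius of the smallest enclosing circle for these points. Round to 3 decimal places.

A smallest enclosing disk is always determined by at most three of the input points on its boundary.
The farthest pair is A–B with squared distance 90. The circle on this segment as diameter has centre (7.5, -3.5) and r² = 90/4 = 22.5.
Check C: distance² to centre = 8.5 ≤ 22.5, so it lies inside.
All remaining points lie in this disk, and no smaller disk contains both endpoints, so this is the minimum enclosing circle.
r = √(22.5) ≈ 4.743.

4.743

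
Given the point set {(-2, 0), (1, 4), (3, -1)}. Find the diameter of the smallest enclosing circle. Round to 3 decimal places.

Call the three points A, B, C in the order given.
Side lengths²: AB² = 25, AC² = 26, BC² = 29.
Since BC² = 29 < 26 + 25 = 51, the triangle is acute, so the smallest enclosing circle is the circumcircle.
Circumcentre = (37/46, 47/46), r² = 9425/1058.
Diameter = 2r = 2√(9425/1058) ≈ 5.969.

5.969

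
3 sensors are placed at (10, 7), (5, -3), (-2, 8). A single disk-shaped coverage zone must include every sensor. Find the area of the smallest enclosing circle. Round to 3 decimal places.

Call the three points A, B, C in the order given.
Side lengths²: AB² = 125, AC² = 145, BC² = 170.
Since BC² = 170 < 145 + 125 = 270, the triangle is acute, so the smallest enclosing circle is the circumcircle.
Circumcentre = (3.7, 3.9), r² = 49.3.
Area = π·r² = π·49.3 ≈ 154.881.

154.881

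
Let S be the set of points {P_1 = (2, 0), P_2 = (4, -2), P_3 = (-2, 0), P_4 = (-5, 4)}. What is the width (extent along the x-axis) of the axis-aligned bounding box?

9

max x = 4, min x = -5, so width = 9.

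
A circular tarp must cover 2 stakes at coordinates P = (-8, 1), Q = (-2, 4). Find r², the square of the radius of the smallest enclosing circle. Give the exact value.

11.25

The smallest circle enclosing two points has them as diameter endpoints.
Centre = midpoint = (-5, 2.5); r² = |PQ|²/4 = 45/4 = 11.25.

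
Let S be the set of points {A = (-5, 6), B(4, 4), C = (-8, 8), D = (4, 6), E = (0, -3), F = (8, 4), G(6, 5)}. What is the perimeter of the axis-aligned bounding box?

54

Width = max x − min x = 8 − (-8) = 16.
Height = max y − min y = 8 − (-3) = 11.
Perimeter = 2(16 + 11) = 54.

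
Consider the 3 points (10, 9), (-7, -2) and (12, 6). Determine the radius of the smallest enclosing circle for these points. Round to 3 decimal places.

10.308

Call the three points A, B, C in the order given.
Side lengths²: AB² = 410, AC² = 13, BC² = 425.
Since BC² = 425 ≥ 410 + 13 = 423, the angle opposite BC is not acute, so the smallest enclosing circle has BC as diameter.
Centre = midpoint of BC = (2.5, 2), r² = 425/4 = 106.25.
r = √(106.25) ≈ 10.308.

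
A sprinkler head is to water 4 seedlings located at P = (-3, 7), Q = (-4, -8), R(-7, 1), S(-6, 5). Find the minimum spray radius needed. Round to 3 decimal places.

The minimum enclosing circle of a finite set is fixed by two of the points (as a diameter) or three (as a circumcircle).
The farthest pair is P–Q with squared distance 226. The circle on this segment as diameter has centre (-3.5, -0.5) and r² = 226/4 = 56.5.
Check R: distance² to centre = 14.5 ≤ 56.5, so it lies inside.
All remaining points lie in this disk, and no smaller disk contains both endpoints, so this is the minimum enclosing circle.
r = √(56.5) ≈ 7.517.

7.517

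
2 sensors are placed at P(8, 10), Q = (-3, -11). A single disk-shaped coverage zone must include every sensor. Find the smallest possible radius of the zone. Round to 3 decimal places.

The smallest circle enclosing two points has them as diameter endpoints.
Centre = midpoint = (2.5, -0.5); r² = |PQ|²/4 = 562/4 = 140.5.
r = √(140.5) ≈ 11.853.

11.853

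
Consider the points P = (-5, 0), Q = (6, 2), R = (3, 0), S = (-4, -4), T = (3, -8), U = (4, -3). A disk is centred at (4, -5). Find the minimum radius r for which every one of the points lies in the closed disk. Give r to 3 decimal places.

The required radius is the distance from (4, -5) to the farthest point.
Squared distances: 106, 53, 26, 65, 10, 4.
Maximum is 106, attained at P.
r = √106 ≈ 10.296.

10.296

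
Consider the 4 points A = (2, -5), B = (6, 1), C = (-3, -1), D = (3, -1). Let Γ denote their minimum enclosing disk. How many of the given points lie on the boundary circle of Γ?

The minimum enclosing circle of a finite set is fixed by two of the points (as a diameter) or three (as a circumcircle).
The minimum enclosing circle is determined by three boundary points: A, B, C.
Their circumcentre is (73/46, -9/23) with r² = 45305/2116.
The farthest remaining point D is at distance² 5009/2116 ≤ 45305/2116.
The points at distance exactly r from the centre are A, B, C — 3 points.

3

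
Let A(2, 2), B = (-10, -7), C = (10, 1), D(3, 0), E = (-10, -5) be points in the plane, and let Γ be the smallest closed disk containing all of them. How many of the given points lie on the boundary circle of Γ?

By Welzl's lemma the MEC is supported by two points (diametrically opposite) or three points (on a circumcircle).
The farthest pair is B–C with squared distance 464. The circle on this segment as diameter has centre (0, -3) and r² = 464/4 = 116.
Check A: distance² to centre = 29 ≤ 116, so it lies inside.
All remaining points lie in this disk, and no smaller disk contains both endpoints, so this is the minimum enclosing circle.
The points at distance exactly r from the centre are B, C — 2 points.

2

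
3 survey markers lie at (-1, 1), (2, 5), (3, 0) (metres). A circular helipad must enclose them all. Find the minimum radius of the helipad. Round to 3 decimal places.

2.766

Call the three points A, B, C in the order given.
Side lengths²: AB² = 25, AC² = 17, BC² = 26.
Since BC² = 26 < 25 + 17 = 42, the triangle is acute, so the smallest enclosing circle is the circumcircle.
Circumcentre = (55/38, 87/38), r² = 5525/722.
r = √(5525/722) ≈ 2.766.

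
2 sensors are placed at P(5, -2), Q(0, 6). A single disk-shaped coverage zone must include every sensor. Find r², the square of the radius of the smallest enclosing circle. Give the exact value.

22.25

The smallest circle enclosing two points has them as diameter endpoints.
Centre = midpoint = (2.5, 2); r² = |PQ|²/4 = 89/4 = 22.25.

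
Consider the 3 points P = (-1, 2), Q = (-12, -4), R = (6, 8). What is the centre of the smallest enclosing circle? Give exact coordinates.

(-3, 2)

Side lengths²: PQ² = 157, PR² = 85, QR² = 468.
Since QR² = 468 ≥ 157 + 85 = 242, the angle opposite QR is not acute, so the smallest enclosing circle has QR as diameter.
Centre = midpoint of QR = (-3, 2), r² = 468/4 = 117.
Centre = (-3, 2).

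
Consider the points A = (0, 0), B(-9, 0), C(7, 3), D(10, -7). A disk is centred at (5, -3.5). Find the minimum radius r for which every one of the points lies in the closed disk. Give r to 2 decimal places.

14.43

The required radius is the distance from (5, -3.5) to the farthest point.
Squared distances: 37.25, 208.25, 46.25, 37.25.
Maximum is 208.25, attained at B.
r = √(208.25) ≈ 14.43.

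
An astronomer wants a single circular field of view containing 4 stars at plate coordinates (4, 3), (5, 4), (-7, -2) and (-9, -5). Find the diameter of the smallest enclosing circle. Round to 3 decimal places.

16.643

The minimum enclosing circle of a finite set is fixed by two of the points (as a diameter) or three (as a circumcircle).
The farthest pair is (5, 4)–(-9, -5) with squared distance 277. The circle on this segment as diameter has centre (-2, -0.5) and r² = 277/4 = 69.25.
Check (4, 3): distance² to centre = 48.25 ≤ 69.25, so it lies inside.
All remaining points lie in this disk, and no smaller disk contains both endpoints, so this is the minimum enclosing circle.
Diameter = 2r = 2√(69.25) ≈ 16.643.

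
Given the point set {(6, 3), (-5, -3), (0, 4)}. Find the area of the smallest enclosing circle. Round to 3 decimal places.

123.308

Call the three points A, B, C in the order given.
Side lengths²: AB² = 157, AC² = 37, BC² = 74.
Since AB² = 157 ≥ 74 + 37 = 111, the angle opposite AB is not acute, so the smallest enclosing circle has AB as diameter.
Centre = midpoint of AB = (0.5, 0), r² = 157/4 = 39.25.
Area = π·r² = π·39.25 ≈ 123.308.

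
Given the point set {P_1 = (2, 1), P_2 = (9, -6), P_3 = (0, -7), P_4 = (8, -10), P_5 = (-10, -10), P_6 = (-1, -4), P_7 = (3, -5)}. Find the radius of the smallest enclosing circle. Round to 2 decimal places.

A smallest enclosing disk is always determined by at most three of the input points on its boundary.
The farthest pair is P_2–P_5 with squared distance 377. The circle on this segment as diameter has centre (-0.5, -8) and r² = 377/4 = 94.25.
Check P_1: distance² to centre = 87.25 ≤ 94.25, so it lies inside.
All remaining points lie in this disk, and no smaller disk contains both endpoints, so this is the minimum enclosing circle.
r = √(94.25) ≈ 9.71.

9.71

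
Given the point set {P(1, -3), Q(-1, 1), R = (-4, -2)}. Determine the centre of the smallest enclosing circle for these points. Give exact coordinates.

Side lengths²: PQ² = 20, PR² = 26, QR² = 18.
Since PR² = 26 < 20 + 18 = 38, the triangle is acute, so the smallest enclosing circle is the circumcircle.
Circumcentre = (-4/3, -5/3), r² = 65/9.
Centre = (-4/3, -5/3).

(-4/3, -5/3)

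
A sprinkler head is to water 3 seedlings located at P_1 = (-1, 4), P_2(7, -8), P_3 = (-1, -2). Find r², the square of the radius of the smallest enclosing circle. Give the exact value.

Side lengths²: P_1P_2² = 208, P_1P_3² = 36, P_2P_3² = 100.
Since P_1P_2² = 208 ≥ 100 + 36 = 136, the angle opposite P_1P_2 is not acute, so the smallest enclosing circle has P_1P_2 as diameter.
Centre = midpoint of P_1P_2 = (3, -2), r² = 208/4 = 52.

52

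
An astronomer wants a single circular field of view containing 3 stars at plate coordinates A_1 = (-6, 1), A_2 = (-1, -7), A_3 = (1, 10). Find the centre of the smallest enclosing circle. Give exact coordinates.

Side lengths²: A_1A_2² = 89, A_1A_3² = 130, A_2A_3² = 293.
Since A_2A_3² = 293 ≥ 130 + 89 = 219, the angle opposite A_2A_3 is not acute, so the smallest enclosing circle has A_2A_3 as diameter.
Centre = midpoint of A_2A_3 = (0, 1.5), r² = 293/4 = 73.25.
Centre = (0, 1.5).

(0, 1.5)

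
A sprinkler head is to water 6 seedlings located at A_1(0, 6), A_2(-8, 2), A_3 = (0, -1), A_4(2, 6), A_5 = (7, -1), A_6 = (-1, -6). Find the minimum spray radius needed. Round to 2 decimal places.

The minimum enclosing circle of a finite set is fixed by two of the points (as a diameter) or three (as a circumcircle).
The farthest pair is A_2–A_5 with squared distance 234. The circle on this segment as diameter has centre (-0.5, 0.5) and r² = 234/4 = 58.5.
Check A_1: distance² to centre = 30.5 ≤ 58.5, so it lies inside.
All remaining points lie in this disk, and no smaller disk contains both endpoints, so this is the minimum enclosing circle.
r = √(58.5) ≈ 7.65.

7.65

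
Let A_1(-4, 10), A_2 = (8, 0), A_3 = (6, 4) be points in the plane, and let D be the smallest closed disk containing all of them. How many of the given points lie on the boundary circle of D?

Side lengths²: A_1A_2² = 244, A_1A_3² = 136, A_2A_3² = 20.
Since A_1A_2² = 244 ≥ 136 + 20 = 156, the angle opposite A_1A_2 is not acute, so the smallest enclosing circle has A_1A_2 as diameter.
Centre = midpoint of A_1A_2 = (2, 5), r² = 244/4 = 61.
The points at distance exactly r from the centre are A_1, A_2 — 2 points.

2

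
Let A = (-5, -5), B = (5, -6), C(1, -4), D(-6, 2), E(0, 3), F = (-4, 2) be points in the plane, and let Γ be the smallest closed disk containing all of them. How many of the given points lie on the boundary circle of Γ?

2

The farthest pair is B–D with squared distance 185. The circle on this segment as diameter has centre (-0.5, -2) and r² = 185/4 = 46.25.
Check A: distance² to centre = 29.25 ≤ 46.25, so it lies inside.
All remaining points lie in this disk, and no smaller disk contains both endpoints, so this is the minimum enclosing circle.
The points at distance exactly r from the centre are B, D — 2 points.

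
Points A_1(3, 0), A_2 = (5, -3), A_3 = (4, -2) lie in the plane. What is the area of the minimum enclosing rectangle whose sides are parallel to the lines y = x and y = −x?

2.5

In coordinates u = x + y, v = x − y the rectangle is axis-aligned; the map (x,y)→(u,v) scales areas by 2.
u-values: 3, 2, 2; range = 3 − 2 = 1.
v-values: 3, 8, 6; range = 8 − 3 = 5.
Area = (1 × 5) / 2 = 2.5.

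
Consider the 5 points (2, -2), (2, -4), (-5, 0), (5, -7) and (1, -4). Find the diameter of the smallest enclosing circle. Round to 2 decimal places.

By Welzl's lemma the MEC is supported by two points (diametrically opposite) or three points (on a circumcircle).
The farthest pair is (-5, 0)–(5, -7) with squared distance 149. The circle on this segment as diameter has centre (0, -3.5) and r² = 149/4 = 37.25.
Check (2, -2): distance² to centre = 6.25 ≤ 37.25, so it lies inside.
All remaining points lie in this disk, and no smaller disk contains both endpoints, so this is the minimum enclosing circle.
Diameter = 2r = 2√(37.25) ≈ 12.21.

12.21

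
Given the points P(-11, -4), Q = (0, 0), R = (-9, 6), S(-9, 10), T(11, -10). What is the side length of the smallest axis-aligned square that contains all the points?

The bounding box has width 22 and height 20.
An axis-aligned square enclosing the set must have side ≥ max(width, height).
So the minimum side is max(22, 20) = 22.

22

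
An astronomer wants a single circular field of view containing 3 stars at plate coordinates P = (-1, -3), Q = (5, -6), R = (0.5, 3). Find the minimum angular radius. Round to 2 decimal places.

Side lengths²: PQ² = 45, PR² = 38.25, QR² = 101.25.
Since QR² = 101.25 ≥ 45 + 38.25 = 83.25, the angle opposite QR is not acute, so the smallest enclosing circle has QR as diameter.
Centre = midpoint of QR = (2.75, -1.5), r² = 101.25/4 = 25.3125.
r = √(25.3125) ≈ 5.03.

5.03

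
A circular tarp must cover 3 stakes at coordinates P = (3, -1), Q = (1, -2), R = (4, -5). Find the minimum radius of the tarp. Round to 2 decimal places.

Side lengths²: PQ² = 5, PR² = 17, QR² = 18.
Since QR² = 18 < 17 + 5 = 22, the triangle is acute, so the smallest enclosing circle is the circumcircle.
Circumcentre = (17/6, -19/6), r² = 85/18.
r = √(85/18) ≈ 2.17.

2.17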